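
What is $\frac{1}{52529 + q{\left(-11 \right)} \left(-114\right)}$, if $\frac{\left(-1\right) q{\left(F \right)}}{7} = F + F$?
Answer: $\frac{1}{34973} \approx 2.8593 \cdot 10^{-5}$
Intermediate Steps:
$q{\left(F \right)} = - 14 F$ ($q{\left(F \right)} = - 7 \left(F + F\right) = - 7 \cdot 2 F = - 14 F$)
$\frac{1}{52529 + q{\left(-11 \right)} \left(-114\right)} = \frac{1}{52529 + \left(-14\right) \left(-11\right) \left(-114\right)} = \frac{1}{52529 + 154 \left(-114\right)} = \frac{1}{52529 - 17556} = \frac{1}{34973}$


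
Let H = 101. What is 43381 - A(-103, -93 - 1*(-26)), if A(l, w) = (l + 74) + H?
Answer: 43309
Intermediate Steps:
A(l, w) = 175 + l (A(l, w) = (l + 74) + 101 = (74 + l) + 101 = 175 + l)
43381 - A(-103, -93 - 1*(-26)) = 43381 - (175 - 103) = 43381 - 1*72 = 43381 - 72 = 43309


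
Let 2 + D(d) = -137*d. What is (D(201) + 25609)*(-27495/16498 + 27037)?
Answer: -430417918415/8249 ≈ -5.2178e+7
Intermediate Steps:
D(d) = -2 - 137*d
(D(201) + 25609)*(-27495/16498 + 27037) = ((-2 - 137*201) + 25609)*(-27495/16498 + 27037) = ((-2 - 27537) + 25609)*(-27495*1/16498 + 27037) = (-27539 + 25609)*(-27495/16498 + 27037) = -1930*446028931/16498 = -430417918415/8249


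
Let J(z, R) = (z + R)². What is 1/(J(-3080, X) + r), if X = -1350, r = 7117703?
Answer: 1/26742603 ≈ 3.7394e-8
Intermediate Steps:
J(z, R) = (R + z)²
1/(J(-3080, X) + r) = 1/((-1350 - 3080)² + 7117703) = 1/((-4430)² + 7117703) = 1/(19624900 + 7117703) = 1/26742603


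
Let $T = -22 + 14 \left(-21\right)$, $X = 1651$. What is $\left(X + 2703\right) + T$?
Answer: $4038$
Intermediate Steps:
$T = -316$ ($T = -22 - 294 = -316$)
$\left(X + 2703\right) + T = \left(1651 + 2703\right) - 316 = 4354 - 316 = 4038$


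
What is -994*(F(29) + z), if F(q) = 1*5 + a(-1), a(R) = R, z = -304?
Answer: 298200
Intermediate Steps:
F(q) = 4 (F(q) = 1*5 - 1 = 5 - 1 = 4)
-994*(F(29) + z) = -994*(4 - 304) = -994*(-300) = 298200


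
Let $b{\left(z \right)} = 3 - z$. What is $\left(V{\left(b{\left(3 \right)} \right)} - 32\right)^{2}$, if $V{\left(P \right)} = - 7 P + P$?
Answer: $1024$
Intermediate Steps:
$V{\left(P \right)} = - 6 P$
$\left(V{\left(b{\left(3 \right)} \right)} - 32\right)^{2} = \left(- 6 \left(3 - 3\right) - 32\right)^{2} = \left(\left(-6\right) 0 - 32\right)^{2} = \left(0 - 32\right)^{2} = \left(-32\right)^{2} = 1024$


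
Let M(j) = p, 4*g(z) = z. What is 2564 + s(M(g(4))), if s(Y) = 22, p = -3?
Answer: 2586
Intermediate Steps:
g(z) = z/4
M(j) = -3
2564 + s(M(g(4))) = 2564 + 22 = 2586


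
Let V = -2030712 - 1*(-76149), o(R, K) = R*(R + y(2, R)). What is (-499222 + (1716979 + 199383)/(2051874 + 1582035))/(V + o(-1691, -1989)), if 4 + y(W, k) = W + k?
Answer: -1814125402436/13691773285929 ≈ -0.13250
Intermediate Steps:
y(W, k) = -4 + W + k (y(W, k) = -4 + (W + k) = -4 + W + k)
o(R, K) = R*(-2 + 2*R) (o(R, K) = R*(R + (-4 + 2 + R)) = R*(R + (-2 + R)) = R*(-2 + 2*R))
V = -1954563 (V = -2030712 + 76149 = -1954563)
(-499222 + (1716979 + 199383)/(2051874 + 1582035))/(V + o(-1691, -1989)) = (-499222 + (1716979 + 199383)/(2051874 + 1582035))/(-1954563 + 2*(-1691)*(-1 - 1691)) = (-499222 + 1916362/3633909)/(-1954563 + 2*(-1691)*(-1692)) = (-499222 + 1916362*(1/3633909))/(-1954563 + 5722344) = (-499222 + 1916362/3633909)/3767781 = -1814125402436/3633909*1/3767781 = -1814125402436/13691773285929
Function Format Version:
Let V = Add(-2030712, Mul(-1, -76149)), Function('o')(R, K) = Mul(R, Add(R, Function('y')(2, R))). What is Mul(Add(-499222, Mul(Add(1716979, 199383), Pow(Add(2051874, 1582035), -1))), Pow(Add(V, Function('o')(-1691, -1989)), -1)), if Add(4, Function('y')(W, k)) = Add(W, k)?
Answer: Rational(-1814125402436, 13691773285929) ≈ -0.13250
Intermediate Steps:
Function('y')(W, k) = Add(-4, W, k) (Function('y')(W, k) = Add(-4, Add(W, k)) = Add(-4, W, k))
Function('o')(R, K) = Mul(R, Add(-2, Mul(2, R))) (Function('o')(R, K) = Mul(R, Add(R, Add(-4, 2, R))) = Mul(R, Add(R, Add(-2, R))) = Mul(R, Add(-2, Mul(2, R))))
V = -1954563 (V = Add(-2030712, 76149) = -1954563)
Mul(Add(-499222, Mul(Add(1716979, 199383), Pow(Add(2051874, 1582035), -1))), Pow(Add(V, Function('o')(-1691, -1989)), -1)) = Mul(Add(-499222, Mul(Add(1716979, 199383), Pow(Add(2051874, 1582035), -1))), Pow(Add(-1954563, Mul(2, -1691, Add(-1, -1691))), -1)) = Mul(Add(-499222, Mul(1916362, Pow(3633909, -1))), Pow(Add(-1954563, Mul(2, -1691, -1692)), -1)) = Mul(Add(-499222, Mul(1916362, Rational(1, 3633909))), Pow(Add(-1954563, 5722344), -1)) = Mul(Add(-499222, Rational(1916362, 3633909)), Pow(3767781, -1)) = Mul(Rational(-1814125402436, 3633909), Rational(1, 3767781)) = Rational(-1814125402436, 13691773285929)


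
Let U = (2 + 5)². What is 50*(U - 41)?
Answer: 400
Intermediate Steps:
U = 49 (U = 7² = 49)
50*(U - 41) = 50*(49 - 41) = 50*8 = 400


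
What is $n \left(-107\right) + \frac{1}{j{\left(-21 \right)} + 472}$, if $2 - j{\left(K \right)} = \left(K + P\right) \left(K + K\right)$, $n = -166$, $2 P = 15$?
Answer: $\frac{1651865}{93} \approx 17762.0$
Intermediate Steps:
$P = \frac{15}{2}$ ($P = \frac{1}{2} \cdot 15 = \frac{15}{2} \approx 7.5$)
$j{\left(K \right)} = 2 - 2 K \left(\frac{15}{2} + K\right)$ ($j{\left(K \right)} = 2 - \left(K + \frac{15}{2}\right) \left(K + K\right) = 2 - \left(\frac{15}{2} + K\right) 2 K = 2 - 2 K \left(\frac{15}{2} + K\right)$)
$n \left(-107\right) + \frac{1}{j{\left(-21 \right)} + 472} = \left(-166\right) \left(-107\right) + \frac{1}{\left(2 - -315 - 2 \left(-21\right)^{2}\right) + 472} = 17762 + \frac{1}{\left(2 + 315 - 882\right) + 472} = 17762 + \frac{1}{-565 + 472} = 17762 + \frac{1}{-93} = 17762 - \frac{1}{93} = \frac{1651865}{93}$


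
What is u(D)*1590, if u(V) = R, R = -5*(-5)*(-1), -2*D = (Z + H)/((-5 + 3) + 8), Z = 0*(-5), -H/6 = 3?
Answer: -39750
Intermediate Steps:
H = -18 (H = -6*3 = -18)
Z = 0
D = 3/2 (D = -(0 - 18)/(2*((-5 + 3) + 8)) = -(-9)/(-2 + 8) = -(-9)/6 = -½*(-3) = 3/2 ≈ 1.5000)
R = -25 (R = 25*(-1) = -25)
u(V) = -25
u(D)*1590 = -25*1590 = -39750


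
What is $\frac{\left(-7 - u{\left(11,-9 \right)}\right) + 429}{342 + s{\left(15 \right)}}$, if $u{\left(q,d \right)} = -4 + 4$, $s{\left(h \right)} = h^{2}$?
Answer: $\frac{422}{567} \approx 0.74427$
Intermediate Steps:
$u{\left(q,d \right)} = 0$
$\frac{\left(-7 - u{\left(11,-9 \right)}\right) + 429}{342 + s{\left(15 \right)}} = \frac{\left(-7 - 0\right) + 429}{342 + 15^{2}} = \frac{\left(-7 + 0\right) + 429}{342 + 225} = \frac{-7 + 429}{567} = 422 \cdot \frac{1}{567} = \frac{422}{567}$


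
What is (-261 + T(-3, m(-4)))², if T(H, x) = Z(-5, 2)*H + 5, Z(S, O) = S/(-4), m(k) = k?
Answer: 1079521/16 ≈ 67470.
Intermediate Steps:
Z(S, O) = -S/4 (Z(S, O) = S*(-¼) = -S/4)
T(H, x) = 5 + 5*H/4 (T(H, x) = (-¼*(-5))*H + 5 = 5*H/4 + 5 = 5 + 5*H/4)
(-261 + T(-3, m(-4)))² = (-261 + (5 + (5/4)*(-3)))² = (-261 + (5 - 15/4))² = (-261 + 5/4)² = (-1039/4)² = 1079521/16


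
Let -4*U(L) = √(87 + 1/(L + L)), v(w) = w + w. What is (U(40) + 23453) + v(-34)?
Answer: 23385 - √34805/80 ≈ 23383.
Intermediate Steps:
v(w) = 2*w
U(L) = -√(87 + 1/(2*L))/4 (U(L) = -√(87 + 1/(L + L))/4 = -√(87 + 1/(2*L))/4)
(U(40) + 23453) + v(-34) = (-√(348 + 2/40)/8 + 23453) + 2*(-34) = (-√(348 + 2*(1/40))/8 + 23453) - 68 = (-√(348 + 1/20)/8 + 23453) - 68 = (-√34805/80 + 23453) - 68 = (23453 - √34805/80) - 68 = 23385 - √34805/80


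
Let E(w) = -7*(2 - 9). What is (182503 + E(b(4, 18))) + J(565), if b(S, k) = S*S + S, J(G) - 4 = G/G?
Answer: 182557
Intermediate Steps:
J(G) = 5 (J(G) = 4 + G/G = 4 + 1 = 5)
b(S, k) = S + S² (b(S, k) = S² + S = S + S²)
E(w) = 49 (E(w) = -7*(-7) = 49)
(182503 + E(b(4, 18))) + J(565) = (182503 + 49) + 5 = 182552 + 5 = 182557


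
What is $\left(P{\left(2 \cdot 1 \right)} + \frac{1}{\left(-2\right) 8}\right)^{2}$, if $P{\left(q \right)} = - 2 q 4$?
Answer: $\frac{66049}{256} \approx 258.0$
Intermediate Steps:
$P{\left(q \right)} = - 8 q$
$\left(P{\left(2 \cdot 1 \right)} + \frac{1}{\left(-2\right) 8}\right)^{2} = \left(- 8 \cdot 2 \cdot 1 + \frac{1}{\left(-2\right) 8}\right)^{2} = \left(\left(-8\right) 2 + \frac{1}{-16}\right)^{2} = \left(-16 - \frac{1}{16}\right)^{2} = \left(- \frac{257}{16}\right)^{2} = \frac{66049}{256}$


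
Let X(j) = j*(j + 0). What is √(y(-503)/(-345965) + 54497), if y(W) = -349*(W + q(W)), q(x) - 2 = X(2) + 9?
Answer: √6522784079427745/345965 ≈ 233.44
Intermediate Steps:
X(j) = j² (X(j) = j*j = j²)
q(x) = 15 (q(x) = 2 + (2² + 9) = 2 + (4 + 9) = 2 + 13 = 15)
y(W) = -5235 - 349*W (y(W) = -349*(W + 15) = -349*(15 + W) = -5235 - 349*W)
√(y(-503)/(-345965) + 54497) = √((-5235 - 349*(-503))/(-345965) + 54497) = √((-5235 + 175547)*(-1/345965) + 54497) = √(170312*(-1/345965) + 54497) = √(-170312/345965 + 54497) = √(18853884293/345965) = √6522784079427745/345965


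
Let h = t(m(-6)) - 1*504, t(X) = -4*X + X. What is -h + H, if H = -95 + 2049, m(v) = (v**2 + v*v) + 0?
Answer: 2674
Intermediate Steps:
m(v) = 2*v**2 (m(v) = (v**2 + v**2) + 0 = 2*v**2 + 0 = 2*v**2)
t(X) = -3*X
H = 1954
h = -720 (h = -6*(-6)**2 - 1*504 = -6*36 - 504 = -3*72 - 504 = -216 - 504 = -720)
-h + H = -1*(-720) + 1954 = 720 + 1954 = 2674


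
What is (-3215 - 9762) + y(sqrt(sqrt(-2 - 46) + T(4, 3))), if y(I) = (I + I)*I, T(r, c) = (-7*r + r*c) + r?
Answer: -13001 + 8*I*sqrt(3) ≈ -13001.0 + 13.856*I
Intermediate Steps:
T(r, c) = -6*r + c*r (T(r, c) = (-7*r + c*r) + r = -6*r + c*r)
y(I) = 2*I**2 (y(I) = (2*I)*I = 2*I**2)
(-3215 - 9762) + y(sqrt(sqrt(-2 - 46) + T(4, 3))) = (-3215 - 9762) + 2*(sqrt(sqrt(-2 - 46) + 4*(-6 + 3)))**2 = -12977 + 2*(sqrt(sqrt(-48) + 4*(-3)))**2 = -12977 + 2*(sqrt(4*I*sqrt(3) - 12))**2 = -12977 + 2*(sqrt(-12 + 4*I*sqrt(3)))**2 = -12977 + 2*(-12 + 4*I*sqrt(3)) = -12977 + (-24 + 8*I*sqrt(3)) = -13001 + 8*I*sqrt(3)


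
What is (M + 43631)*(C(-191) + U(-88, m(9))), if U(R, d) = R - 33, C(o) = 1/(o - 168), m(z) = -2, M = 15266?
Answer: -2558485680/359 ≈ -7.1267e+6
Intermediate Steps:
C(o) = 1/(-168 + o)
U(R, d) = -33 + R
(M + 43631)*(C(-191) + U(-88, m(9))) = (15266 + 43631)*(1/(-168 - 191) + (-33 - 88)) = 58897*(1/(-359) - 121) = 58897*(-1/359 - 121) = 58897*(-43440/359) = -2558485680/359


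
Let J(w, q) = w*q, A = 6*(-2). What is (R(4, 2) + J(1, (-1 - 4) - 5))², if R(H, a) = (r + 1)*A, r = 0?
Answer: 484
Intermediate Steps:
A = -12
R(H, a) = -12 (R(H, a) = (0 + 1)*(-12) = 1*(-12) = -12)
J(w, q) = q*w
(R(4, 2) + J(1, (-1 - 4) - 5))² = (-12 + ((-1 - 4) - 5)*1)² = (-12 + (-5 - 5)*1)² = (-12 - 10*1)² = (-12 - 10)² = (-22)² = 484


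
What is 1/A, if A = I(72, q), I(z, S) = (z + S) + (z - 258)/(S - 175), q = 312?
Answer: 137/52422 ≈ 0.0026134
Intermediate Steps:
I(z, S) = S + z + (-258 + z)/(-175 + S) (I(z, S) = (S + z) + (-258 + z)/(-175 + S) = S + z + (-258 + z)/(-175 + S))
A = 52422/137 (A = (-258 + 312² - 175*312 - 174*72 + 312*72)/(-175 + 312) = (-258 + 97344 - 54600 - 12528 + 22464)/137 = (1/137)*52422 = 52422/137 ≈ 382.64)
1/A = 1/(52422/137) = 137/52422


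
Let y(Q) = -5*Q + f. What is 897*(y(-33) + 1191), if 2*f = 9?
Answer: 2440737/2 ≈ 1.2204e+6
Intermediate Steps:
f = 9/2 (f = (1/2)*9 = 9/2 ≈ 4.5000)
y(Q) = 9/2 - 5*Q (y(Q) = -5*Q + 9/2 = 9/2 - 5*Q)
897*(y(-33) + 1191) = 897*((9/2 - 5*(-33)) + 1191) = 897*((9/2 + 165) + 1191) = 897*(339/2 + 1191) = 897*(2721/2) = 2440737/2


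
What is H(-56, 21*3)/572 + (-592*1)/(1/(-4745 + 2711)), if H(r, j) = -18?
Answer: 344380599/286 ≈ 1.2041e+6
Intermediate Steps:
H(-56, 21*3)/572 + (-592*1)/(1/(-4745 + 2711)) = -18/572 + (-592*1)/(1/(-4745 + 2711)) = -18*1/572 - 592/(1/(-2034)) = -9/286 - 592/(-1/2034) = -9/286 - 592*(-2034) = -9/286 + 1204128 = 344380599/286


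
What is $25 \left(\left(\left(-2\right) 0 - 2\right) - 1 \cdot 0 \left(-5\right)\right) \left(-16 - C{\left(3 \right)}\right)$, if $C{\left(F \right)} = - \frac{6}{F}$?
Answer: $700$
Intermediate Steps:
$25 \left(\left(\left(-2\right) 0 - 2\right) - 1 \cdot 0 \left(-5\right)\right) \left(-16 - C{\left(3 \right)}\right) = 25 \left(\left(\left(-2\right) 0 - 2\right) - 1 \cdot 0 \left(-5\right)\right) \left(-16 - - \frac{6}{3}\right) = 25 \left(\left(0 - 2\right) - 0 \left(-5\right)\right) \left(-16 - \left(-6\right) \frac{1}{3}\right) = 25 \left(-2 - 0\right) \left(-16 - -2\right) = 25 \left(-2 + 0\right) \left(-16 + 2\right) = 25 \left(-2\right) \left(-14\right) = \left(-50\right) \left(-14\right) = 700$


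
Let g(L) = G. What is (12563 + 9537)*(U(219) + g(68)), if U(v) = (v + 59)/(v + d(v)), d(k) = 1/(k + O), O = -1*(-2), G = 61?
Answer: 333029099/242 ≈ 1.3762e+6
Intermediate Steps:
O = 2
g(L) = 61
d(k) = 1/(2 + k) (d(k) = 1/(k + 2) = 1/(2 + k))
U(v) = (59 + v)/(v + 1/(2 + v)) (U(v) = (v + 59)/(v + 1/(2 + v)) = (59 + v)/(v + 1/(2 + v)))
(12563 + 9537)*(U(219) + g(68)) = (12563 + 9537)*((2 + 219)*(59 + 219)/(1 + 219*(2 + 219)) + 61) = 22100*(221*278/(1 + 219*221) + 61) = 22100*(221*278/(1 + 48399) + 61) = 22100*(221*278/48400 + 61) = 22100*((1/48400)*221*278 + 61) = 22100*(30719/24200 + 61) = 22100*(1506919/24200) = 333029099/242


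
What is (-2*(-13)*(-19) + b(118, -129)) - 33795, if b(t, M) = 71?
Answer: -34218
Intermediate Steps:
(-2*(-13)*(-19) + b(118, -129)) - 33795 = (-2*(-13)*(-19) + 71) - 33795 = (26*(-19) + 71) - 33795 = (-494 + 71) - 33795 = -423 - 33795 = -34218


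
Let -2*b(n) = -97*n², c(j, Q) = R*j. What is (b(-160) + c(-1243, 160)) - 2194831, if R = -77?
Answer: -857520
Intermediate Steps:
c(j, Q) = -77*j
b(n) = 97*n²/2 (b(n) = -(-97)*n²/2 = 97*n²/2)
(b(-160) + c(-1243, 160)) - 2194831 = ((97/2)*(-160)² - 77*(-1243)) - 2194831 = ((97/2)*25600 + 95711) - 2194831 = (1241600 + 95711) - 2194831 = 1337311 - 2194831 = -857520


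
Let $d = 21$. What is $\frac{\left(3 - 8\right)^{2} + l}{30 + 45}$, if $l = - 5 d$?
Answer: $- \frac{16}{15} \approx -1.0667$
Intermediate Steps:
$l = -105$ ($l = \left(-5\right) 21 = -105$)
$\frac{\left(3 - 8\right)^{2} + l}{30 + 45} = \frac{\left(3 - 8\right)^{2} - 105}{30 + 45} = \frac{\left(-5\right)^{2} - 105}{75} = \left(25 - 105\right) \frac{1}{75} = \left(-80\right) \frac{1}{75} = - \frac{16}{15}$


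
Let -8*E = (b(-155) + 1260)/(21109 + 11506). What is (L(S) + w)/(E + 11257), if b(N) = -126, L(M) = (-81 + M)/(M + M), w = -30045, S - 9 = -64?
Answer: -3919509404/1468587653 ≈ -2.6689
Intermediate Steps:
S = -55 (S = 9 - 64 = -55)
L(M) = (-81 + M)/(2*M) (L(M) = (-81 + M)/((2*M)) = (-81 + M)*(1/(2*M)) = (-81 + M)/(2*M))
E = -567/130460 (E = -(-126 + 1260)/(8*(21109 + 11506)) = -567/(4*32615) = -⅛*1134/32615 = -567/130460 ≈ -0.0043462)
(L(S) + w)/(E + 11257) = ((½)*(-81 - 55)/(-55) - 30045)/(-567/130460 + 11257) = ((½)*(-1/55)*(-136) - 30045)/(1468587653/130460) = (68/55 - 30045)*(130460/1468587653) = -1652407/55*130460/1468587653 = -3919509404/1468587653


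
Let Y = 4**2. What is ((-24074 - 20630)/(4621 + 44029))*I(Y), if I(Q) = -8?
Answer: 178816/24325 ≈ 7.3511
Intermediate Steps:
Y = 16
((-24074 - 20630)/(4621 + 44029))*I(Y) = ((-24074 - 20630)/(4621 + 44029))*(-8) = -44704/48650*(-8) = -44704*1/48650*(-8) = -22352/24325*(-8) = 178816/24325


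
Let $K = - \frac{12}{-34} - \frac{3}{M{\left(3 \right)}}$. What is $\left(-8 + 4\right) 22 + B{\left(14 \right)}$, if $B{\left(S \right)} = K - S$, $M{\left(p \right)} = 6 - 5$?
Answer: $- \frac{1779}{17} \approx -104.65$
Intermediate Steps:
$M{\left(p \right)} = 1$
$K = - \frac{45}{17}$ ($K = - \frac{12}{-34} - \frac{3}{1} = \left(-12\right) \left(- \frac{1}{34}\right) - 3 = \frac{6}{17} - 3 = - \frac{45}{17} \approx -2.6471$)
$B{\left(S \right)} = - \frac{45}{17} - S$
$\left(-8 + 4\right) 22 + B{\left(14 \right)} = \left(-8 + 4\right) 22 - \frac{283}{17} = \left(-4\right) 22 - \frac{283}{17} = -88 - \frac{283}{17} = - \frac{1779}{17}$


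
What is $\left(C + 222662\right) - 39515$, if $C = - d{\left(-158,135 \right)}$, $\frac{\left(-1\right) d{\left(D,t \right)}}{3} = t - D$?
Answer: $184026$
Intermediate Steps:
$d{\left(D,t \right)} = - 3 t + 3 D$ ($d{\left(D,t \right)} = - 3 \left(t - D\right) = - 3 t + 3 D$)
$C = 879$ ($C = - (\left(-3\right) 135 + 3 \left(-158\right)) = - (-405 - 474) = \left(-1\right) \left(-879\right) = 879$)
$\left(C + 222662\right) - 39515 = \left(879 + 222662\right) - 39515 = 223541 - 39515 = 184026$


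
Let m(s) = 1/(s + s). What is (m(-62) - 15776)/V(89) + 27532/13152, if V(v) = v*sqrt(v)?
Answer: 6883/3288 - 1956225*sqrt(89)/982204 ≈ -16.696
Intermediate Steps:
m(s) = 1/(2*s)
V(v) = v**(3/2)
(m(-62) - 15776)/V(89) + 27532/13152 = ((1/2)/(-62) - 15776)/(89**(3/2)) + 27532/13152 = ((1/2)*(-1/62) - 15776)/((89*sqrt(89))) + 27532*(1/13152) = (-1/124 - 15776)*(sqrt(89)/7921) + 6883/3288 = -1956225*sqrt(89)/982204 + 6883/3288 = 6883/3288 - 1956225*sqrt(89)/982204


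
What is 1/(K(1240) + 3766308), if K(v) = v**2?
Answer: 1/5303908 ≈ 1.8854e-7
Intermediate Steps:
1/(K(1240) + 3766308) = 1/(1240**2 + 3766308) = 1/(1537600 + 3766308) = 1/5303908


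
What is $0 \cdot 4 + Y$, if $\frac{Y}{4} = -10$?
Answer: $-40$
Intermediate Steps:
$Y = -40$ ($Y = 4 \left(-10\right) = -40$)
$0 \cdot 4 + Y = 0 \cdot 4 - 40 = 0 - 40 = -40$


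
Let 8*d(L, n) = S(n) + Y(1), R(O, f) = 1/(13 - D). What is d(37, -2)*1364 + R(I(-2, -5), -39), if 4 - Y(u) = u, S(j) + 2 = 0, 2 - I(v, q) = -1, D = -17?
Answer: 2558/15 ≈ 170.53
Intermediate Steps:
I(v, q) = 3 (I(v, q) = 2 - 1*(-1) = 2 + 1 = 3)
S(j) = -2 (S(j) = -2 + 0 = -2)
R(O, f) = 1/30 (R(O, f) = 1/(13 - 1*(-17)) = 1/(13 + 17) = 1/30)
Y(u) = 4 - u
d(L, n) = ⅛ (d(L, n) = (-2 + (4 - 1*1))/8 = (-2 + (4 - 1))/8 = (-2 + 3)/8 = (⅛)*1 = ⅛)
d(37, -2)*1364 + R(I(-2, -5), -39) = (⅛)*1364 + 1/30 = 341/2 + 1/30 = 2558/15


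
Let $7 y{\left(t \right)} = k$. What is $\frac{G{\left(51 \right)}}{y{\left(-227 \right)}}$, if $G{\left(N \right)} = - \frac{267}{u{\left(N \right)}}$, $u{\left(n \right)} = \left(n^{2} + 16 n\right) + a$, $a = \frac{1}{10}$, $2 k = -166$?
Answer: $\frac{18690}{2836193} \approx 0.0065898$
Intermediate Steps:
$k = -83$ ($k = \frac{1}{2} \left(-166\right) = -83$)
$a = \frac{1}{10} \approx 0.1$
$y{\left(t \right)} = - \frac{83}{7}$ ($y{\left(t \right)} = \frac{1}{7} \left(-83\right) = - \frac{83}{7}$)
$u{\left(n \right)} = \frac{1}{10} + n^{2} + 16 n$ ($u{\left(n \right)} = \left(n^{2} + 16 n\right) + \frac{1}{10} = \frac{1}{10} + n^{2} + 16 n$)
$G{\left(N \right)} = - \frac{267}{\frac{1}{10} + N^{2} + 16 N}$
$\frac{G{\left(51 \right)}}{y{\left(-227 \right)}} = \frac{\left(-2670\right) \frac{1}{1 + 10 \cdot 51^{2} + 160 \cdot 51}}{- \frac{83}{7}} = - \frac{2670}{1 + 10 \cdot 2601 + 8160} \left(- \frac{7}{83}\right) = - \frac{2670}{1 + 26010 + 8160} \left(- \frac{7}{83}\right) = - \frac{2670}{34171} \left(- \frac{7}{83}\right) = \left(-2670\right) \frac{1}{34171} \left(- \frac{7}{83}\right) = \left(- \frac{2670}{34171}\right) \left(- \frac{7}{83}\right) = \frac{18690}{2836193}$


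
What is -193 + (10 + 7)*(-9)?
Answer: -346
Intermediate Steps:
-193 + (10 + 7)*(-9) = -193 + 17*(-9) = -193 - 153 = -346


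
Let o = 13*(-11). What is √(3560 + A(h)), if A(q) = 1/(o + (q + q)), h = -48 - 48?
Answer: 3*√44391185/335 ≈ 59.666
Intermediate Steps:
h = -96
o = -143
A(q) = 1/(-143 + 2*q) (A(q) = 1/(-143 + (q + q)) = 1/(-143 + 2*q))
√(3560 + A(h)) = √(3560 + 1/(-143 + 2*(-96))) = √(3560 + 1/(-143 - 192)) = √(3560 + 1/(-335)) = √(3560 - 1/335) = √(1192599/335) = 3*√44391185/335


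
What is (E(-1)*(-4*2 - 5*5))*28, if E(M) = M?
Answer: 924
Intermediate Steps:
(E(-1)*(-4*2 - 5*5))*28 = -(-4*2 - 5*5)*28 = -(-8 - 25)*28 = -1*(-33)*28 = 33*28 = 924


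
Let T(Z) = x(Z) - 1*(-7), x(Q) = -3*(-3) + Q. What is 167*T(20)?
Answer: 6012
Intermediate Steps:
x(Q) = 9 + Q
T(Z) = 16 + Z (T(Z) = (9 + Z) - 1*(-7) = (9 + Z) + 7 = 16 + Z)
167*T(20) = 167*(16 + 20) = 167*36 = 6012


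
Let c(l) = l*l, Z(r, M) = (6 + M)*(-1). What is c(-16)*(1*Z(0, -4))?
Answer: -512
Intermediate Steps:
Z(r, M) = -6 - M
c(l) = l²
c(-16)*(1*Z(0, -4)) = (-16)²*(1*(-6 - 1*(-4))) = 256*(1*(-6 + 4)) = 256*(1*(-2)) = 256*(-2) = -512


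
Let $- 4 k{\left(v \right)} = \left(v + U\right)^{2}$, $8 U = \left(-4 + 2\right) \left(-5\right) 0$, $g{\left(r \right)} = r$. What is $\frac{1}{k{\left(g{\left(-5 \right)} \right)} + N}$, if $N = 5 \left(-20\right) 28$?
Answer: $- \frac{4}{11225} \approx -0.00035635$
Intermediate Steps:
$U = 0$ ($U = \frac{\left(-4 + 2\right) \left(-5\right) 0}{8} = \frac{\left(-2\right) \left(-5\right) 0}{8} = \frac{10 \cdot 0}{8} = \frac{1}{8} \cdot 0 = 0$)
$N = -2800$ ($N = \left(-100\right) 28 = -2800$)
$k{\left(v \right)} = - \frac{v^{2}}{4}$ ($k{\left(v \right)} = - \frac{\left(v + 0\right)^{2}}{4} = - \frac{v^{2}}{4}$)
$\frac{1}{k{\left(g{\left(-5 \right)} \right)} + N} = \frac{1}{- \frac{\left(-5\right)^{2}}{4} - 2800} = \frac{1}{\left(- \frac{1}{4}\right) 25 - 2800} = \frac{1}{- \frac{25}{4} - 2800} = \frac{1}{- \frac{11225}{4}} = - \frac{4}{11225}$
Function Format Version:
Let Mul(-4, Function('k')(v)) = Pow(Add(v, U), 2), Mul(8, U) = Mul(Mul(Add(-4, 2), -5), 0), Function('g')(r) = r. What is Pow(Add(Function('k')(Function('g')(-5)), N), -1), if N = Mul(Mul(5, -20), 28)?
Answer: Rational(-4, 11225) ≈ -0.00035635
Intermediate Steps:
U = 0 (U = Mul(Rational(1, 8), Mul(Mul(Add(-4, 2), -5), 0)) = Mul(Rational(1, 8), Mul(Mul(-2, -5), 0)) = Mul(Rational(1, 8), Mul(10, 0)) = Mul(Rational(1, 8), 0) = 0)
N = -2800 (N = Mul(-100, 28) = -2800)
Function('k')(v) = Mul(Rational(-1, 4), Pow(v, 2)) (Function('k')(v) = Mul(Rational(-1, 4), Pow(Add(v, 0), 2)) = Mul(Rational(-1, 4), Pow(v, 2)))
Pow(Add(Function('k')(Function('g')(-5)), N), -1) = Pow(Add(Mul(Rational(-1, 4), Pow(-5, 2)), -2800), -1) = Pow(Add(Mul(Rational(-1, 4), 25), -2800), -1) = Pow(Add(Rational(-25, 4), -2800), -1) = Pow(Rational(-11225, 4), -1) = Rational(-4, 11225)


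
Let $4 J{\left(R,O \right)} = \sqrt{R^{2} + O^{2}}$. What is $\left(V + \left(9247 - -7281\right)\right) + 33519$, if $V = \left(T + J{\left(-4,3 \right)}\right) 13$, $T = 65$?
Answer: $\frac{203633}{4} \approx 50908.0$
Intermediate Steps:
$J{\left(R,O \right)} = \frac{\sqrt{O^{2} + R^{2}}}{4}$ ($J{\left(R,O \right)} = \frac{\sqrt{R^{2} + O^{2}}}{4} = \frac{\sqrt{O^{2} + R^{2}}}{4}$)
$V = \frac{3445}{4}$ ($V = \left(65 + \frac{\sqrt{3^{2} + \left(-4\right)^{2}}}{4}\right) 13 = \left(65 + \frac{\sqrt{9 + 16}}{4}\right) 13 = \left(65 + \frac{\sqrt{25}}{4}\right) 13 = \left(65 + \frac{1}{4} \cdot 5\right) 13 = \left(65 + \frac{5}{4}\right) 13 = \frac{265}{4} \cdot 13 = \frac{3445}{4} \approx 861.25$)
$\left(V + \left(9247 - -7281\right)\right) + 33519 = \left(\frac{3445}{4} + \left(9247 - -7281\right)\right) + 33519 = \left(\frac{3445}{4} + \left(9247 + 7281\right)\right) + 33519 = \left(\frac{3445}{4} + 16528\right) + 33519 = \frac{69557}{4} + 33519 = \frac{203633}{4}$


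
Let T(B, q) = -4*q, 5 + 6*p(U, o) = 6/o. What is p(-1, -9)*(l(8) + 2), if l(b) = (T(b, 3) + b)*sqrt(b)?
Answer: -17/9 + 68*sqrt(2)/9 ≈ 8.7963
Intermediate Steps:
p(U, o) = -5/6 + 1/o (p(U, o) = -5/6 + (6/o)/6 = -5/6 + 1/o)
l(b) = sqrt(b)*(-12 + b) (l(b) = (-4*3 + b)*sqrt(b) = (-12 + b)*sqrt(b) = sqrt(b)*(-12 + b))
p(-1, -9)*(l(8) + 2) = (-5/6 + 1/(-9))*(sqrt(8)*(-12 + 8) + 2) = (-5/6 - 1/9)*((2*sqrt(2))*(-4) + 2) = -17*(-8*sqrt(2) + 2)/18 = -17*(2 - 8*sqrt(2))/18 = -17/9 + 68*sqrt(2)/9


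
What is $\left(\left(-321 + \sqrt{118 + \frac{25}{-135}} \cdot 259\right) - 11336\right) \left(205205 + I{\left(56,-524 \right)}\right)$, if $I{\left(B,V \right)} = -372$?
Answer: $-2387738281 + \frac{53051747 \sqrt{9543}}{9} \approx -1.8119 \cdot 10^{9}$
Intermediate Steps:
$\left(\left(-321 + \sqrt{118 + \frac{25}{-135}} \cdot 259\right) - 11336\right) \left(205205 + I{\left(56,-524 \right)}\right) = \left(\left(-321 + \sqrt{118 + \frac{25}{-135}} \cdot 259\right) - 11336\right) \left(205205 - 372\right) = \left(\left(-321 + \sqrt{118 + 25 \left(- \frac{1}{135}\right)} 259\right) - 11336\right) 204833 = \left(\left(-321 + \sqrt{118 - \frac{5}{27}} \cdot 259\right) - 11336\right) 204833 = \left(\left(-321 + \sqrt{\frac{3181}{27}} \cdot 259\right) - 11336\right) 204833 = \left(\left(-321 + \frac{\sqrt{9543}}{9} \cdot 259\right) - 11336\right) 204833 = \left(\left(-321 + \frac{259 \sqrt{9543}}{9}\right) - 11336\right) 204833 = \left(-11657 + \frac{259 \sqrt{9543}}{9}\right) 204833 = -2387738281 + \frac{53051747 \sqrt{9543}}{9}$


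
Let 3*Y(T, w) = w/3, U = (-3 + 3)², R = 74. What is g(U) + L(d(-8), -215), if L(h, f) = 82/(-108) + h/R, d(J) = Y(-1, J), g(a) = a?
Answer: -1541/1998 ≈ -0.77127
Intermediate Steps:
U = 0 (U = 0² = 0)
Y(T, w) = w/9 (Y(T, w) = (w/3)/3 = w/9)
d(J) = J/9
L(h, f) = -41/54 + h/74 (L(h, f) = 82/(-108) + h/74 = 82*(-1/108) + h*(1/74) = -41/54 + h/74)
g(U) + L(d(-8), -215) = 0 + (-41/54 + ((⅑)*(-8))/74) = 0 + (-41/54 + (1/74)*(-8/9)) = 0 + (-41/54 - 4/333) = 0 - 1541/1998 = -1541/1998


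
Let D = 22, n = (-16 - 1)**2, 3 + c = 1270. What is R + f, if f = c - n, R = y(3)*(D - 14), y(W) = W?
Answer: 1002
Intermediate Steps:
c = 1267 (c = -3 + 1270 = 1267)
n = 289 (n = (-17)**2 = 289)
R = 24 (R = 3*(22 - 14) = 3*8 = 24)
f = 978 (f = 1267 - 1*289 = 1267 - 289 = 978)
R + f = 24 + 978 = 1002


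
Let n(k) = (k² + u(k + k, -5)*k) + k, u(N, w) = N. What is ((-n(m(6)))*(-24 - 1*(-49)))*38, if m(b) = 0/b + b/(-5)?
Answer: -2964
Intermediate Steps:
m(b) = -b/5 (m(b) = 0 + b*(-⅕) = 0 - b/5 = -b/5)
n(k) = k + 3*k² (n(k) = (k² + (k + k)*k) + k = (k² + (2*k)*k) + k = (k² + 2*k²) + k = 3*k² + k = k + 3*k²)
((-n(m(6)))*(-24 - 1*(-49)))*38 = ((-(-⅕*6)*(1 + 3*(-⅕*6)))*(-24 - 1*(-49)))*38 = ((-(-6)*(1 + 3*(-6/5))/5)*(-24 + 49))*38 = (-(-6)*(1 - 18/5)/5*25)*38 = (-(-6)*(-13)/(5*5)*25)*38 = (-1*78/25*25)*38 = -78/25*25*38 = -78*38 = -2964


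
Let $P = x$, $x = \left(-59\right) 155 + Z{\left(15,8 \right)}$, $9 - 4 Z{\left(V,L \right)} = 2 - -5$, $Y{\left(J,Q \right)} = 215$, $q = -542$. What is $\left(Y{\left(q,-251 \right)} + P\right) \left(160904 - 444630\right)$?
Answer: $2533531317$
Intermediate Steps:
$Z{\left(V,L \right)} = \frac{1}{2}$ ($Z{\left(V,L \right)} = \frac{9}{4} - \frac{2 - -5}{4} = \frac{9}{4} - \frac{2 + 5}{4} = \frac{9}{4} - \frac{7}{4} = \frac{1}{2}$)
$x = - \frac{18289}{2}$ ($x = \left(-59\right) 155 + \frac{1}{2} = -9145 + \frac{1}{2} = - \frac{18289}{2} \approx -9144.5$)
$P = - \frac{18289}{2} \approx -9144.5$
$\left(Y{\left(q,-251 \right)} + P\right) \left(160904 - 444630\right) = \left(215 - \frac{18289}{2}\right) \left(160904 - 444630\right) = \left(- \frac{17859}{2}\right) \left(-283726\right) = 2533531317$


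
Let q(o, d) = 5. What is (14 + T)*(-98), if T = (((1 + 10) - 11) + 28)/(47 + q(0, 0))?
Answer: -18522/13 ≈ -1424.8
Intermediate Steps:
T = 7/13 (T = (((1 + 10) - 11) + 28)/(47 + 5) = ((11 - 11) + 28)/52 = (0 + 28)*(1/52) = 28*(1/52) = 7/13 ≈ 0.53846)
(14 + T)*(-98) = (14 + 7/13)*(-98) = (189/13)*(-98) = -18522/13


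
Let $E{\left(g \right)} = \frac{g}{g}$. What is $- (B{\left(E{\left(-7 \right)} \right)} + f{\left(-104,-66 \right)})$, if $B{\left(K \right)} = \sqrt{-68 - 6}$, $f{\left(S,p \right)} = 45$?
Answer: $-45 - i \sqrt{74} \approx -45.0 - 8.6023 i$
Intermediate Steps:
$E{\left(g \right)} = 1$
$B{\left(K \right)} = i \sqrt{74}$ ($B{\left(K \right)} = \sqrt{-74} = i \sqrt{74}$)
$- (B{\left(E{\left(-7 \right)} \right)} + f{\left(-104,-66 \right)}) = - (i \sqrt{74} + 45) = - (45 + i \sqrt{74}) = -45 - i \sqrt{74}$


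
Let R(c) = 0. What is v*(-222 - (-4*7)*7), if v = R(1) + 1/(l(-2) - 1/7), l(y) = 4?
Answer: -182/27 ≈ -6.7407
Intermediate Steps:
v = 7/27 (v = 0 + 1/(4 - 1/7) = 0 + 1/(4 - 1*⅐) = 0 + 1/(4 - ⅐) = 0 + 1/(27/7) = 0 + 7/27 = 7/27 ≈ 0.25926)
v*(-222 - (-4*7)*7) = 7*(-222 - (-4*7)*7)/27 = 7*(-222 - (-28)*7)/27 = 7*(-222 - 1*(-196))/27 = 7*(-222 + 196)/27 = (7/27)*(-26) = -182/27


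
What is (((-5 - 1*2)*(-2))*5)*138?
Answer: 9660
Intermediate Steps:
(((-5 - 1*2)*(-2))*5)*138 = (((-5 - 2)*(-2))*5)*138 = (-7*(-2)*5)*138 = (14*5)*138 = 70*138 = 9660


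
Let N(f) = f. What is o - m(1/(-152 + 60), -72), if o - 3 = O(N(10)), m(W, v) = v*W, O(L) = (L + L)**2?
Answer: 9251/23 ≈ 402.22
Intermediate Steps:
O(L) = 4*L**2 (O(L) = (2*L)**2 = 4*L**2)
m(W, v) = W*v
o = 403 (o = 3 + 4*10**2 = 3 + 4*100 = 3 + 400 = 403)
o - m(1/(-152 + 60), -72) = 403 - (-72)/(-152 + 60) = 403 - (-72)/(-92) = 403 - (-1)*(-72)/92 = 403 - 1*18/23 = 403 - 18/23 = 9251/23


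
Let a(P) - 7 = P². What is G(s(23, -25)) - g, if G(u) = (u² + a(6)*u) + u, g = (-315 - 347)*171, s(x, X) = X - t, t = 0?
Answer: 112727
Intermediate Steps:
s(x, X) = X (s(x, X) = X - 1*0 = X + 0 = X)
a(P) = 7 + P²
g = -113202 (g = -662*171 = -113202)
G(u) = u² + 44*u (G(u) = (u² + (7 + 6²)*u) + u = (u² + (7 + 36)*u) + u = (u² + 43*u) + u = u² + 44*u)
G(s(23, -25)) - g = -25*(44 - 25) - 1*(-113202) = -25*19 + 113202 = -475 + 113202 = 112727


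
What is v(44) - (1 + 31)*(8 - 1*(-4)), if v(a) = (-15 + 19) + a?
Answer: -336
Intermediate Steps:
v(a) = 4 + a
v(44) - (1 + 31)*(8 - 1*(-4)) = (4 + 44) - (1 + 31)*(8 - 1*(-4)) = 48 - 32*(8 + 4) = 48 - 32*12 = 48 - 1*384 = 48 - 384 = -336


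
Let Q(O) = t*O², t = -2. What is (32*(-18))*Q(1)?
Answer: 1152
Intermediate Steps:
Q(O) = -2*O²
(32*(-18))*Q(1) = (32*(-18))*(-2*1²) = -(-1152) = -576*(-2) = 1152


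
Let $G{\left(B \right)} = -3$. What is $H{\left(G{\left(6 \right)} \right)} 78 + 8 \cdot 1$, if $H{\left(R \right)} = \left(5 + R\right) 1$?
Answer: $164$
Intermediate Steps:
$H{\left(R \right)} = 5 + R$
$H{\left(G{\left(6 \right)} \right)} 78 + 8 \cdot 1 = \left(5 - 3\right) 78 + 8 \cdot 1 = 2 \cdot 78 + 8 = 156 + 8 = 164$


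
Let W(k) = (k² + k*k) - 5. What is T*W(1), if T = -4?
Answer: 12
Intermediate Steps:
W(k) = -5 + 2*k² (W(k) = (k² + k²) - 5 = 2*k² - 5 = -5 + 2*k²)
T*W(1) = -4*(-5 + 2*1²) = -4*(-5 + 2*1) = -4*(-5 + 2) = -4*(-3) = 12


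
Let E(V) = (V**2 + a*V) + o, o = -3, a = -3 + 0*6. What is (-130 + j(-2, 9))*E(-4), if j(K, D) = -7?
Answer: -3425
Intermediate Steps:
a = -3 (a = -3 + 0 = -3)
E(V) = -3 + V**2 - 3*V (E(V) = (V**2 - 3*V) - 3 = -3 + V**2 - 3*V)
(-130 + j(-2, 9))*E(-4) = (-130 - 7)*(-3 + (-4)**2 - 3*(-4)) = -137*(-3 + 16 + 12) = -137*25 = -3425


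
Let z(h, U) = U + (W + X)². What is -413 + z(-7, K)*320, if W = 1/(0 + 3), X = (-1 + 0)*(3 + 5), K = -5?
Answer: 151163/9 ≈ 16796.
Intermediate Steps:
X = -8 (X = -1*8 = -8)
W = ⅓ (W = 1/3 = ⅓ ≈ 0.33333)
z(h, U) = 529/9 + U (z(h, U) = U + (⅓ - 8)² = U + (-23/3)² = U + 529/9 = 529/9 + U)
-413 + z(-7, K)*320 = -413 + (529/9 - 5)*320 = -413 + (484/9)*320 = -413 + 154880/9 = 151163/9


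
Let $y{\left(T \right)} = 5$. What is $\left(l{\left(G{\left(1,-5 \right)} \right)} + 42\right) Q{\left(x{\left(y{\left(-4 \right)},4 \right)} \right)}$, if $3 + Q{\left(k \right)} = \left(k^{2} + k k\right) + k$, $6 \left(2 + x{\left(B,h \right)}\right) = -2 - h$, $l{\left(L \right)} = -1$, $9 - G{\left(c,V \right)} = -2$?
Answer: $492$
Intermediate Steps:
$G{\left(c,V \right)} = 11$ ($G{\left(c,V \right)} = 9 - -2 = 9 + 2 = 11$)
$x{\left(B,h \right)} = - \frac{7}{3} - \frac{h}{6}$ ($x{\left(B,h \right)} = -2 + \frac{-2 - h}{6} = -2 - \left(\frac{1}{3} + \frac{h}{6}\right) = - \frac{7}{3} - \frac{h}{6}$)
$Q{\left(k \right)} = -3 + k + 2 k^{2}$ ($Q{\left(k \right)} = -3 + \left(\left(k^{2} + k k\right) + k\right) = -3 + \left(\left(k^{2} + k^{2}\right) + k\right) = -3 + \left(2 k^{2} + k\right) = -3 + \left(k + 2 k^{2}\right) = -3 + k + 2 k^{2}$)
$\left(l{\left(G{\left(1,-5 \right)} \right)} + 42\right) Q{\left(x{\left(y{\left(-4 \right)},4 \right)} \right)} = \left(-1 + 42\right) \left(-3 - 3 + 2 \left(- \frac{7}{3} - \frac{2}{3}\right)^{2}\right) = 41 \left(-3 - 3 + 2 \left(- \frac{7}{3} - \frac{2}{3}\right)^{2}\right) = 41 \left(-3 - 3 + 2 \left(-3\right)^{2}\right) = 41 \left(-3 - 3 + 2 \cdot 9\right) = 41 \left(-3 - 3 + 18\right) = 41 \cdot 12 = 492$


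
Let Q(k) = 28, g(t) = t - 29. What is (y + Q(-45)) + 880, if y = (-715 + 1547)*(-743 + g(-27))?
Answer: -663860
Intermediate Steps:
g(t) = -29 + t
y = -664768 (y = (-715 + 1547)*(-743 + (-29 - 27)) = 832*(-743 - 56) = 832*(-799) = -664768)
(y + Q(-45)) + 880 = (-664768 + 28) + 880 = -664740 + 880 = -663860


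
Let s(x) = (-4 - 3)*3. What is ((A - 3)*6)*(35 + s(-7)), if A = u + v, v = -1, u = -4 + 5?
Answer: -252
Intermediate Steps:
u = 1
s(x) = -21 (s(x) = -7*3 = -21)
A = 0 (A = 1 - 1 = 0)
((A - 3)*6)*(35 + s(-7)) = ((0 - 3)*6)*(35 - 21) = -3*6*14 = -18*14 = -252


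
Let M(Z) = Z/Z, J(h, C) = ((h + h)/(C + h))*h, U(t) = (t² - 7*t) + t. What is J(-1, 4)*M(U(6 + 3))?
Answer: ⅔ ≈ 0.66667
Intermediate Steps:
U(t) = t² - 6*t
J(h, C) = 2*h²/(C + h) (J(h, C) = ((2*h)/(C + h))*h = (2*h/(C + h))*h = 2*h²/(C + h))
M(Z) = 1
J(-1, 4)*M(U(6 + 3)) = (2*(-1)²/(4 - 1))*1 = (2*1/3)*1 = (2*1*(⅓))*1 = (⅔)*1 = ⅔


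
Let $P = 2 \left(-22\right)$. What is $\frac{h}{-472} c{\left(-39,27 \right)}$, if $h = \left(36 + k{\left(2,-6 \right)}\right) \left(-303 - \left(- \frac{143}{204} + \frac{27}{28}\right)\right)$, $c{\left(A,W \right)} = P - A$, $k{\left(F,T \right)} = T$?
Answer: $- \frac{45875}{476} \approx -96.376$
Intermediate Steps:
$P = -44$
$c{\left(A,W \right)} = -44 - A$
$h = - \frac{1082650}{119}$ ($h = \left(36 - 6\right) \left(-303 - \left(- \frac{143}{204} + \frac{27}{28}\right)\right) = 30 \left(-303 - \frac{94}{357}\right) = 30 \left(- \frac{108265}{357}\right) = - \frac{1082650}{119} \approx -9097.9$)
$\frac{h}{-472} c{\left(-39,27 \right)} = - \frac{1082650}{119 \left(-472\right)} \left(-44 - -39\right) = \left(- \frac{1082650}{119}\right) \left(- \frac{1}{472}\right) \left(-44 + 39\right) = \frac{9175}{476} \left(-5\right) = - \frac{45875}{476}$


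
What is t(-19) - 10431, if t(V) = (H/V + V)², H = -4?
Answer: -3638142/361 ≈ -10078.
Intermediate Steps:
t(V) = (V - 4/V)² (t(V) = (-4/V + V)² = (V - 4/V)²)
t(-19) - 10431 = (-4 + (-19)²)²/(-19)² - 10431 = (-4 + 361)²/361 - 10431 = (1/361)*357² - 10431 = (1/361)*127449 - 10431 = 127449/361 - 10431 = -3638142/361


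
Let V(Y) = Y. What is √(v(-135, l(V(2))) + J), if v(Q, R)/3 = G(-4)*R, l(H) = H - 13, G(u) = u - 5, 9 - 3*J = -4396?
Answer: 4*√993/3 ≈ 42.016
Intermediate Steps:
J = 4405/3 (J = 3 - ⅓*(-4396) = 3 + 4396/3 = 4405/3 ≈ 1468.3)
G(u) = -5 + u
l(H) = -13 + H
v(Q, R) = -27*R (v(Q, R) = 3*((-5 - 4)*R) = 3*(-9*R) = -27*R)
√(v(-135, l(V(2))) + J) = √(-27*(-13 + 2) + 4405/3) = √(-27*(-11) + 4405/3) = √(297 + 4405/3) = √(5296/3) = 4*√993/3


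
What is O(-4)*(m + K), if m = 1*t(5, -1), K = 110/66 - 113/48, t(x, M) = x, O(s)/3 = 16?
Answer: 207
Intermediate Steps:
O(s) = 48 (O(s) = 3*16 = 48)
K = -11/16 (K = 110*(1/66) - 113*1/48 = 5/3 - 113/48 = -11/16 ≈ -0.68750)
m = 5 (m = 1*5 = 5)
O(-4)*(m + K) = 48*(5 - 11/16) = 48*(69/16) = 207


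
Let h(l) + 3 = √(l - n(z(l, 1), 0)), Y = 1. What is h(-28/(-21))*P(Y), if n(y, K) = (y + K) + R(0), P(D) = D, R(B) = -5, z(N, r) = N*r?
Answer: -3 + √5 ≈ -0.76393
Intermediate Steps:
n(y, K) = -5 + K + y (n(y, K) = (y + K) - 5 = (K + y) - 5 = -5 + K + y)
h(l) = -3 + √5 (h(l) = -3 + √(l - (-5 + 0 + l*1)) = -3 + √(l - (-5 + 0 + l)) = -3 + √(l - (-5 + l)) = -3 + √(l + (5 - l)) = -3 + √5)
h(-28/(-21))*P(Y) = (-3 + √5)*1 = -3 + √5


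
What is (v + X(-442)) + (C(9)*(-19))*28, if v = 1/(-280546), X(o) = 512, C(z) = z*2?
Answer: -2542868945/280546 ≈ -9064.0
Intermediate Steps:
C(z) = 2*z
v = -1/280546 ≈ -3.5645e-6
(v + X(-442)) + (C(9)*(-19))*28 = (-1/280546 + 512) + ((2*9)*(-19))*28 = 143639551/280546 + (18*(-19))*28 = 143639551/280546 - 342*28 = 143639551/280546 - 9576 = -2542868945/280546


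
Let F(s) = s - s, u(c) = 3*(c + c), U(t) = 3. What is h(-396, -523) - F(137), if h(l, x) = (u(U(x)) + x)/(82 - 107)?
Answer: 101/5 ≈ 20.200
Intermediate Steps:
u(c) = 6*c (u(c) = 3*(2*c) = 6*c)
F(s) = 0
h(l, x) = -18/25 - x/25 (h(l, x) = (6*3 + x)/(82 - 107) = (18 + x)/(-25) = (18 + x)*(-1/25) = -18/25 - x/25)
h(-396, -523) - F(137) = (-18/25 - 1/25*(-523)) - 1*0 = (-18/25 + 523/25) + 0 = 101/5 + 0 = 101/5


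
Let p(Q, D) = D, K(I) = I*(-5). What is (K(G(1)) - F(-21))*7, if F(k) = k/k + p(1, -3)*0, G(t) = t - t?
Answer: -7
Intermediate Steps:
G(t) = 0
K(I) = -5*I
F(k) = 1 (F(k) = k/k - 3*0 = 1 + 0 = 1)
(K(G(1)) - F(-21))*7 = (-5*0 - 1*1)*7 = (0 - 1)*7 = -1*7 = -7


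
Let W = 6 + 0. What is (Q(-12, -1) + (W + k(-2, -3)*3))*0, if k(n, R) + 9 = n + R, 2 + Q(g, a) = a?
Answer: 0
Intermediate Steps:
Q(g, a) = -2 + a
W = 6
k(n, R) = -9 + R + n (k(n, R) = -9 + (n + R) = -9 + (R + n) = -9 + R + n)
(Q(-12, -1) + (W + k(-2, -3)*3))*0 = ((-2 - 1) + (6 + (-9 - 3 - 2)*3))*0 = (-3 + (6 - 14*3))*0 = (-3 + (6 - 42))*0 = (-3 - 36)*0 = -39*0 = 0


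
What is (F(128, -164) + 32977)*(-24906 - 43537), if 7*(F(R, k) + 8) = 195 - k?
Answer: -15820051906/7 ≈ -2.2600e+9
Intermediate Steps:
F(R, k) = 139/7 - k/7 (F(R, k) = -8 + (195 - k)/7 = -8 + (195/7 - k/7) = 139/7 - k/7)
(F(128, -164) + 32977)*(-24906 - 43537) = ((139/7 - ⅐*(-164)) + 32977)*(-24906 - 43537) = ((139/7 + 164/7) + 32977)*(-68443) = (303/7 + 32977)*(-68443) = (231142/7)*(-68443) = -15820051906/7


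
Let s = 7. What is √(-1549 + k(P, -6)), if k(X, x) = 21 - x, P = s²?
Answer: I*√1522 ≈ 39.013*I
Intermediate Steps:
P = 49 (P = 7² = 49)
√(-1549 + k(P, -6)) = √(-1549 + (21 - 1*(-6))) = √(-1549 + (21 + 6)) = √(-1549 + 27) = √(-1522) = I*√1522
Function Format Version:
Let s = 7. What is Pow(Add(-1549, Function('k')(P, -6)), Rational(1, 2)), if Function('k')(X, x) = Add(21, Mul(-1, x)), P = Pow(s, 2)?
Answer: Mul(I, Pow(1522, Rational(1, 2))) ≈ Mul(39.013, I)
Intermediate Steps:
P = 49 (P = Pow(7, 2) = 49)
Pow(Add(-1549, Function('k')(P, -6)), Rational(1, 2)) = Pow(Add(-1549, Add(21, Mul(-1, -6))), Rational(1, 2)) = Pow(Add(-1549, Add(21, 6)), Rational(1, 2)) = Pow(Add(-1549, 27), Rational(1, 2)) = Pow(-1522, Rational(1, 2)) = Mul(I, Pow(1522, Rational(1, 2)))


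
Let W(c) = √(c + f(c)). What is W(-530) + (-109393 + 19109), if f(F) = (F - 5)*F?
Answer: -90284 + 2*√70755 ≈ -89752.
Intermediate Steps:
f(F) = F*(-5 + F) (f(F) = (-5 + F)*F = F*(-5 + F))
W(c) = √(c + c*(-5 + c))
W(-530) + (-109393 + 19109) = √(-530*(-4 - 530)) + (-109393 + 19109) = √(-530*(-534)) - 90284 = √283020 - 90284 = 2*√70755 - 90284 = -90284 + 2*√70755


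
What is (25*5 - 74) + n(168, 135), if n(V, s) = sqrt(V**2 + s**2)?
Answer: 51 + 3*sqrt(5161) ≈ 266.52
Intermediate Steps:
(25*5 - 74) + n(168, 135) = (25*5 - 74) + sqrt(168**2 + 135**2) = (125 - 74) + sqrt(28224 + 18225) = 51 + sqrt(46449) = 51 + 3*sqrt(5161)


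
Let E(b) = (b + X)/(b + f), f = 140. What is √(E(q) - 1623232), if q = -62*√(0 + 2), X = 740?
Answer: √(-113625870 + 50320161*√2)/√(70 - 31*√2) ≈ 1274.1*I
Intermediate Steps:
q = -62*√2 ≈ -87.681
E(b) = (740 + b)/(140 + b) (E(b) = (b + 740)/(b + 140) = (740 + b)/(140 + b))
√(E(q) - 1623232) = √((740 - 62*√2)/(140 - 62*√2) - 1623232) = √(-1623232 + (740 - 62*√2)/(140 - 62*√2))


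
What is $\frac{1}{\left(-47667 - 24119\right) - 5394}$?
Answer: $- \frac{1}{77180} \approx -1.2957 \cdot 10^{-5}$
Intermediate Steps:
$\frac{1}{\left(-47667 - 24119\right) - 5394} = \frac{1}{-71786 - 5394} = \frac{1}{-77180} = - \frac{1}{77180}$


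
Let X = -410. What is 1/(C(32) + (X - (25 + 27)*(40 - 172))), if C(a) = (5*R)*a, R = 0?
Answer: 1/6454 ≈ 0.00015494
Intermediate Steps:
C(a) = 0 (C(a) = (5*0)*a = 0*a = 0)
1/(C(32) + (X - (25 + 27)*(40 - 172))) = 1/(0 + (-410 - (25 + 27)*(40 - 172))) = 1/(0 + (-410 - 52*(-132))) = 1/(0 + (-410 - 1*(-6864))) = 1/(0 + (-410 + 6864)) = 1/(0 + 6454) = 1/6454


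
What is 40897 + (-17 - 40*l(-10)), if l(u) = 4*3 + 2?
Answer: 40320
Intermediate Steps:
l(u) = 14 (l(u) = 12 + 2 = 14)
40897 + (-17 - 40*l(-10)) = 40897 + (-17 - 40*14) = 40897 + (-17 - 560) = 40897 - 577 = 40320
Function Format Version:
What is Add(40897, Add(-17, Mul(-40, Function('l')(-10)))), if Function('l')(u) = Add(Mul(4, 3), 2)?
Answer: 40320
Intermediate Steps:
Function('l')(u) = 14 (Function('l')(u) = Add(12, 2) = 14)
Add(40897, Add(-17, Mul(-40, Function('l')(-10)))) = Add(40897, Add(-17, Mul(-40, 14))) = Add(40897, Add(-17, -560)) = Add(40897, -577) = 40320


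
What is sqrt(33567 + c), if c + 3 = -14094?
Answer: sqrt(19470) ≈ 139.53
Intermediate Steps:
c = -14097 (c = -3 - 14094 = -14097)
sqrt(33567 + c) = sqrt(33567 - 14097) = sqrt(19470)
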